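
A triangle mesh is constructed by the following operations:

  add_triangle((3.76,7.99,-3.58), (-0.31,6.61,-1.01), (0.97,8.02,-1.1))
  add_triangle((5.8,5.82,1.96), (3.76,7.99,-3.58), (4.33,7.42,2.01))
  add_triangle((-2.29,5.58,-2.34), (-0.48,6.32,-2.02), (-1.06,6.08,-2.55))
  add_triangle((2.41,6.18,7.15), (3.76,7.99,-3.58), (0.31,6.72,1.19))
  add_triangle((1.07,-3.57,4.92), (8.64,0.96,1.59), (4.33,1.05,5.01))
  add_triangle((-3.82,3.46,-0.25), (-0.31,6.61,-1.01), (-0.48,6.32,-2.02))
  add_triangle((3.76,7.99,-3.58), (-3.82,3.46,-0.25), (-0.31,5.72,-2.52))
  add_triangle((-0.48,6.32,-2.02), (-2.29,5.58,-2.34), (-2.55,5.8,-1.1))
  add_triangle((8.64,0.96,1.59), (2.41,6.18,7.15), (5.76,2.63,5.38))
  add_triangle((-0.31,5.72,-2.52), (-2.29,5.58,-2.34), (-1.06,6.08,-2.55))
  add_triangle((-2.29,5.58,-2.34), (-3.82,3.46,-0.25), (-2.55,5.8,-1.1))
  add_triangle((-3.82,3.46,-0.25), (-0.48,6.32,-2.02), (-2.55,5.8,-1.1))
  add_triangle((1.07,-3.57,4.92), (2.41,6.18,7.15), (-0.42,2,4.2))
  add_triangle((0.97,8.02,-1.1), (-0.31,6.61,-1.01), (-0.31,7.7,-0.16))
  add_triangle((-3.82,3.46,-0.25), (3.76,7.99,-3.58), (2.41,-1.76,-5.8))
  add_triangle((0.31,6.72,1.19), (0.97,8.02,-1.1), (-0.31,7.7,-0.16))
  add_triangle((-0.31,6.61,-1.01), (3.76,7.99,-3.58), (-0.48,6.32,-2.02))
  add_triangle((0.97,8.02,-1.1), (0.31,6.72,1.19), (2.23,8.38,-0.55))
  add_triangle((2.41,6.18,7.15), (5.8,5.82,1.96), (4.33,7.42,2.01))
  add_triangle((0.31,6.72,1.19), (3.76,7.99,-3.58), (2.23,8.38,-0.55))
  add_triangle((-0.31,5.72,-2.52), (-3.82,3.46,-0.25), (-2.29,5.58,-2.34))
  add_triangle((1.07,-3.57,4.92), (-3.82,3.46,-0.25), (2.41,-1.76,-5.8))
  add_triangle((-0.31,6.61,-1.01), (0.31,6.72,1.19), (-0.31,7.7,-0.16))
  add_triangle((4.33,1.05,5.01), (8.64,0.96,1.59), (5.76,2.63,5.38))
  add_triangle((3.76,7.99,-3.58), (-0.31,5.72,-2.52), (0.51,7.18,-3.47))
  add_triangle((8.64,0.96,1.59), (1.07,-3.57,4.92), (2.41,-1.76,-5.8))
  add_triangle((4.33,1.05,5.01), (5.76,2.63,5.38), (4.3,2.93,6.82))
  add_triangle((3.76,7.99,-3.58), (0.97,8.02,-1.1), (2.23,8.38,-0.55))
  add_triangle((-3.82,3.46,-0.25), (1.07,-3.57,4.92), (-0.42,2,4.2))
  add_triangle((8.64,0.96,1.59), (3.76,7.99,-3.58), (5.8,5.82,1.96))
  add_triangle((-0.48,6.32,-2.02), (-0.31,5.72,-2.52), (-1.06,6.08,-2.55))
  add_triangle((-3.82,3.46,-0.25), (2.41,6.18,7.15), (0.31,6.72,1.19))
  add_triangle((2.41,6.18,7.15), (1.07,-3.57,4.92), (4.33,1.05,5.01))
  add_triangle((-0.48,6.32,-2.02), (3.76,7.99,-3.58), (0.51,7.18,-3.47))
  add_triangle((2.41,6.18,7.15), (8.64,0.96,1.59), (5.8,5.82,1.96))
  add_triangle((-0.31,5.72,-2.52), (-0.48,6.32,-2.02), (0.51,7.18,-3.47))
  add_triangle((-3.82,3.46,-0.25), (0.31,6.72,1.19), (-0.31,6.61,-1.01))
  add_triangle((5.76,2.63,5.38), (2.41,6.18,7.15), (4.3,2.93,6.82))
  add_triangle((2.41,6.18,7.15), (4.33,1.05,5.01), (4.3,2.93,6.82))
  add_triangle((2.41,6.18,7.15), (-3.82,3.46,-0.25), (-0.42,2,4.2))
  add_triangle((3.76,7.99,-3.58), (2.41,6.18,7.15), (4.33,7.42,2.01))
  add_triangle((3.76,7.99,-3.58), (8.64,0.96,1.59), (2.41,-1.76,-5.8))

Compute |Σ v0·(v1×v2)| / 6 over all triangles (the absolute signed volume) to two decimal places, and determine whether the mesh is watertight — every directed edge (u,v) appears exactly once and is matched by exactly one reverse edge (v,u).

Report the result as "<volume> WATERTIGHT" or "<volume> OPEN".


540.74 WATERTIGHT

Per-triangle v0·(v1×v2)/6:
  t1: +4.0700
  t2: +16.6476
  t3: +0.8419
  t4: +34.8889
  t5: +26.2495
  t6: +4.3048
  t7: -4.8864
  t8: +2.7183
  t9: +17.5606
  t10: +0.1613
  t11: +2.7841
  t12: -0.9226
  t13: +15.9688
  t14: +1.5005
  t15: +42.1946
  t16: +2.9015
  t17: +5.2797
  t18: +3.8364
  t19: +16.8448
  t20: -2.5869
  t21: -2.0049
  t22: +8.5594
  t23: -0.5753
  t24: +8.5343
  t25: -1.1749
  t26: +46.9569
  t27: +3.3913
  t28: +6.2773
  t29: +12.0011
  t30: +41.5713
  t31: +0.5154
  t32: +24.9378
  t33: +26.9218
  t34: +4.2645
  t35: +42.3826
  t36: +0.6150
  t37: +9.1248
  t38: +9.1258
  t39: -1.5089
  t40: +15.2987
  t41: +14.6115
  t42: +80.5533
Σ = +540.7362 → |volume| = 540.74

Directed edges: 126 total, each appears once with its reverse present → watertight.


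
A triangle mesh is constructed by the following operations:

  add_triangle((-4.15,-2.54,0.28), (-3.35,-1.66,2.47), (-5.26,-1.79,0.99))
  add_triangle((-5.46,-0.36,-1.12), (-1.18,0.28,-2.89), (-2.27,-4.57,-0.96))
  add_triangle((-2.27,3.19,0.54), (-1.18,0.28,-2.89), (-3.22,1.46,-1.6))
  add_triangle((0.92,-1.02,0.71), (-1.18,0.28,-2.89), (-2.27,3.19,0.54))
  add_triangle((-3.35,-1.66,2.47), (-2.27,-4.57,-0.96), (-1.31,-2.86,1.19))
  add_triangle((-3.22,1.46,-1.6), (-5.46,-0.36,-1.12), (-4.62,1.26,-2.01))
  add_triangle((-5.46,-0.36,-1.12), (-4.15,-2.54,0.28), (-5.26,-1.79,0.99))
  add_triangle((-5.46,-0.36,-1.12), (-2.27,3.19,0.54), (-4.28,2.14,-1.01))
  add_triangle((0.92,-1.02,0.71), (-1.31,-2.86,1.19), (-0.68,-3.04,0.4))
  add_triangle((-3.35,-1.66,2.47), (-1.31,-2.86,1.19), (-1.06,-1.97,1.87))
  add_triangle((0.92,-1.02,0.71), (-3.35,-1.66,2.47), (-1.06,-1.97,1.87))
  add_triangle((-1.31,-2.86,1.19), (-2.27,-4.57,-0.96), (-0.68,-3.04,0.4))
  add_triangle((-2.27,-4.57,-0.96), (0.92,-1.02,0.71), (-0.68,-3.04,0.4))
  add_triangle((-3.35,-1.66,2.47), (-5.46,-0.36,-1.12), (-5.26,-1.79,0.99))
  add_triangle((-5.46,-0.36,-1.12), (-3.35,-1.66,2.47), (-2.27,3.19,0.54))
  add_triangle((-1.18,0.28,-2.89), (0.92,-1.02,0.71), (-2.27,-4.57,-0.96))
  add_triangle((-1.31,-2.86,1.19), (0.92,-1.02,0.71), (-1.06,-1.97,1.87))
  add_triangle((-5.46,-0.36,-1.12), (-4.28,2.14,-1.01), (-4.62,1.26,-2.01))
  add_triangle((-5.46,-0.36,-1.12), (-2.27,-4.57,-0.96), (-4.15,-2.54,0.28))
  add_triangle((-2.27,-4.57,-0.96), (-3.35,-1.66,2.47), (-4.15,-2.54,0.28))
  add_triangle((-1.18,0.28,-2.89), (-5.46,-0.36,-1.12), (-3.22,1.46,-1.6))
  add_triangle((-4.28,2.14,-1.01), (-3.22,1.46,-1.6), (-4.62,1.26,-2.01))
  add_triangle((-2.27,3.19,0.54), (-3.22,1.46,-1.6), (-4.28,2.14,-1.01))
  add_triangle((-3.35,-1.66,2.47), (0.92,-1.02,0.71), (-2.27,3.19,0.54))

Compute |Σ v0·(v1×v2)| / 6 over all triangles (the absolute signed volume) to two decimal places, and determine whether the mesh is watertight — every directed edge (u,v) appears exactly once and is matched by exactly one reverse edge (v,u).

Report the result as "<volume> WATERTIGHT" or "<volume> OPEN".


63.07 WATERTIGHT

Per-triangle v0·(v1×v2)/6:
  t1: +2.0470
  t2: +10.8123
  t3: +2.4430
  t4: -0.1570
  t5: +3.6821
  t6: -0.2790
  t7: +2.7813
  t8: +2.6180
  t9: +0.6689
  t10: +1.1628
  t11: +0.2230
  t12: +1.0446
  t13: +0.5443
  t14: +1.4368
  t15: +10.9120
  t16: +2.2757
  t17: +0.7160
  t18: +2.1535
  t19: +5.5701
  t20: +4.6361
  t21: +3.7238
  t22: +0.5308
  t23: +1.1165
  t24: +2.4104
Σ = +63.0731 → |volume| = 63.07

Directed edges: 72 total, each appears once with its reverse present → watertight.


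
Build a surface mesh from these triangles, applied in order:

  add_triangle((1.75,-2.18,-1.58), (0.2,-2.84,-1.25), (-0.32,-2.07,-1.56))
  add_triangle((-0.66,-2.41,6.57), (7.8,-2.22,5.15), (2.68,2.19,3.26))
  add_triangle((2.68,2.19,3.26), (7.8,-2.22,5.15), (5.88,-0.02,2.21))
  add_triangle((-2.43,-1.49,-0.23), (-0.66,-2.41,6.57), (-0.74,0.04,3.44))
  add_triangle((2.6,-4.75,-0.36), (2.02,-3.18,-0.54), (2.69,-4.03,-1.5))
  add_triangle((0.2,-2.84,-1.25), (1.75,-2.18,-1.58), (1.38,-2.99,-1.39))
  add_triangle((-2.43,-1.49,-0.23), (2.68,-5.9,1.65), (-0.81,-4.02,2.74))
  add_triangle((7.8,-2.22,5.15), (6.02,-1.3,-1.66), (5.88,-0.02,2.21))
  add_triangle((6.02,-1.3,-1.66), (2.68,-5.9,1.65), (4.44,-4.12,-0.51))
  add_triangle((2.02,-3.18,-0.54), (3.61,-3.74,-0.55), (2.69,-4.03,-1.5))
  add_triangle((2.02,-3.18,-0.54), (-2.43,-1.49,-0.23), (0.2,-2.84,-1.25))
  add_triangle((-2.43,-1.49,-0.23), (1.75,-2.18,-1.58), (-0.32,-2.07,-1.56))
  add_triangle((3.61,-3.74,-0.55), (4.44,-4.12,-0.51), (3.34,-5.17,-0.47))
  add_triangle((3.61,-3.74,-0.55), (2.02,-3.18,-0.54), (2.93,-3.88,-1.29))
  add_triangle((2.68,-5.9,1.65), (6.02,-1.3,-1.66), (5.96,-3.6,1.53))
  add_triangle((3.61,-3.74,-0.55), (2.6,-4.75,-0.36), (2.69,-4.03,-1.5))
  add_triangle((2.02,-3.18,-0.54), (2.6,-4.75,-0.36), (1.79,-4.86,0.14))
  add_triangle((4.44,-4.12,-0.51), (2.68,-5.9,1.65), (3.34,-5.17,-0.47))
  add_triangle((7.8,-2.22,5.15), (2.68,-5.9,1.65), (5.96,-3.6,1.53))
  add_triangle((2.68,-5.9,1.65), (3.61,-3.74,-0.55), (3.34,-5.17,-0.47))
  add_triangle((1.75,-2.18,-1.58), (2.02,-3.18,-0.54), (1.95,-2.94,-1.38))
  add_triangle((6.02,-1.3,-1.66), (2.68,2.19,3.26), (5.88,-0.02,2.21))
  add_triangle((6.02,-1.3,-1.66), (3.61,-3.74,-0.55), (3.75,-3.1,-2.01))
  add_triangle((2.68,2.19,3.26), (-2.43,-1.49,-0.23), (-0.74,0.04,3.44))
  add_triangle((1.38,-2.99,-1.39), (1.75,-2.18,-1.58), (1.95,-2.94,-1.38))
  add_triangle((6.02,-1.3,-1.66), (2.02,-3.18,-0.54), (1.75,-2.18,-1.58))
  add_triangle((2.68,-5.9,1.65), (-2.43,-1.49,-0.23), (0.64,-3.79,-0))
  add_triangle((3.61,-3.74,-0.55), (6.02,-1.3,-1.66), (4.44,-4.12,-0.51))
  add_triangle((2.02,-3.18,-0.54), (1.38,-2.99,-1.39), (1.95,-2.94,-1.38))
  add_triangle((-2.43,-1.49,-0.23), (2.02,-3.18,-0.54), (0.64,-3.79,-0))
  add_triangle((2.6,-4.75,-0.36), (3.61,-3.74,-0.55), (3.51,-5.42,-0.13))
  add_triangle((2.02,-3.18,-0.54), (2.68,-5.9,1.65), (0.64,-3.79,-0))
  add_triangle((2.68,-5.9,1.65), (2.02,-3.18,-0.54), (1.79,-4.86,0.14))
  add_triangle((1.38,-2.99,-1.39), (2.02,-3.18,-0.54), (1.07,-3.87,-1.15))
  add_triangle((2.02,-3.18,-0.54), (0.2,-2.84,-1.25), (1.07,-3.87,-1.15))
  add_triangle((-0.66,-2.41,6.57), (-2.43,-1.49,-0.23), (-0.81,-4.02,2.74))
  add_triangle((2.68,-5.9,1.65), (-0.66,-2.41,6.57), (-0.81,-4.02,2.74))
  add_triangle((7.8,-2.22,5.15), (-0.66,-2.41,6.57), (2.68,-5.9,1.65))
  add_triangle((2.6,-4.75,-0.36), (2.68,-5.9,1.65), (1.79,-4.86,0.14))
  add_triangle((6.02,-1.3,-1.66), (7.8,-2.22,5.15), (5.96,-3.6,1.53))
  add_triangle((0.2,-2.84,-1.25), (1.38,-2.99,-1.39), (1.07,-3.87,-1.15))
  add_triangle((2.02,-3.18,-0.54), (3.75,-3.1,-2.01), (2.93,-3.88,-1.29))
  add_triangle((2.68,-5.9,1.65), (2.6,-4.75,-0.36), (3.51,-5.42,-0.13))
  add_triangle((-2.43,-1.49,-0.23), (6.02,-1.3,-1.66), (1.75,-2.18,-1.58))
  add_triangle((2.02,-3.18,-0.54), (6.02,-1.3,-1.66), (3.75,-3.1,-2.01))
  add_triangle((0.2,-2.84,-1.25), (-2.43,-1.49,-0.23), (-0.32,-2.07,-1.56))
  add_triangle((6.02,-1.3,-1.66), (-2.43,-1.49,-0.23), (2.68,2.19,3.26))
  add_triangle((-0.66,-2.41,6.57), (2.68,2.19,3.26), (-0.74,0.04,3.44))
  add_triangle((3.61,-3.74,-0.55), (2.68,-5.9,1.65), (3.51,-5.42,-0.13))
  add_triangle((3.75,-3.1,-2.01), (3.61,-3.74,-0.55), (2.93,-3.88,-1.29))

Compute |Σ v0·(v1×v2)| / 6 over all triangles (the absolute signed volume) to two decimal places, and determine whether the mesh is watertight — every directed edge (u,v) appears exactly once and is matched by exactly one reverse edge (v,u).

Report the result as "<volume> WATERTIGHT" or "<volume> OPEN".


Per-triangle v0·(v1×v2)/6:
  t1: +0.6272
  t2: +31.9261
  t3: +9.6233
  t4: +4.1770
  t5: -0.1496
  t6: +0.2876
  t7: +6.6125
  t8: +11.2137
  t9: +3.7635
  t10: -0.5394
  t11: +1.3935
  t12: -0.6906
  t13: +0.1825
  t14: +0.4339
  t15: +11.3990
  t16: +1.3758
  t17: +0.0936
  t18: +3.2182
  t19: +15.7667
  t20: -2.0443
  t21: +0.1176
  t22: +5.6290
  t23: +3.9224
  t24: +0.1760
  t25: +0.1625
  t26: +3.0519
  t27: +2.5503
  t28: +0.7089
  t29: +0.2810
  t30: +1.1302
  t31: +0.4620
  t32: +2.1200
  t33: -1.2769
  t34: +0.5135
  t35: -0.1459
  t36: +7.1766
  t37: +12.4951
  t38: +47.1909
  t39: +1.2236
  t40: +15.2374
  t41: +0.3342
  t42: -0.2298
  t43: +1.0241
  t44: -0.5910
  t45: -2.7258
  t46: +0.8725
  t47: -5.5835
  t48: +5.7496
  t49: +1.4482
  t50: +1.1294
Σ = +202.8240 → |volume| = 202.82

Directed edges: 150 total, each appears once with its reverse present → watertight.

202.82 WATERTIGHT


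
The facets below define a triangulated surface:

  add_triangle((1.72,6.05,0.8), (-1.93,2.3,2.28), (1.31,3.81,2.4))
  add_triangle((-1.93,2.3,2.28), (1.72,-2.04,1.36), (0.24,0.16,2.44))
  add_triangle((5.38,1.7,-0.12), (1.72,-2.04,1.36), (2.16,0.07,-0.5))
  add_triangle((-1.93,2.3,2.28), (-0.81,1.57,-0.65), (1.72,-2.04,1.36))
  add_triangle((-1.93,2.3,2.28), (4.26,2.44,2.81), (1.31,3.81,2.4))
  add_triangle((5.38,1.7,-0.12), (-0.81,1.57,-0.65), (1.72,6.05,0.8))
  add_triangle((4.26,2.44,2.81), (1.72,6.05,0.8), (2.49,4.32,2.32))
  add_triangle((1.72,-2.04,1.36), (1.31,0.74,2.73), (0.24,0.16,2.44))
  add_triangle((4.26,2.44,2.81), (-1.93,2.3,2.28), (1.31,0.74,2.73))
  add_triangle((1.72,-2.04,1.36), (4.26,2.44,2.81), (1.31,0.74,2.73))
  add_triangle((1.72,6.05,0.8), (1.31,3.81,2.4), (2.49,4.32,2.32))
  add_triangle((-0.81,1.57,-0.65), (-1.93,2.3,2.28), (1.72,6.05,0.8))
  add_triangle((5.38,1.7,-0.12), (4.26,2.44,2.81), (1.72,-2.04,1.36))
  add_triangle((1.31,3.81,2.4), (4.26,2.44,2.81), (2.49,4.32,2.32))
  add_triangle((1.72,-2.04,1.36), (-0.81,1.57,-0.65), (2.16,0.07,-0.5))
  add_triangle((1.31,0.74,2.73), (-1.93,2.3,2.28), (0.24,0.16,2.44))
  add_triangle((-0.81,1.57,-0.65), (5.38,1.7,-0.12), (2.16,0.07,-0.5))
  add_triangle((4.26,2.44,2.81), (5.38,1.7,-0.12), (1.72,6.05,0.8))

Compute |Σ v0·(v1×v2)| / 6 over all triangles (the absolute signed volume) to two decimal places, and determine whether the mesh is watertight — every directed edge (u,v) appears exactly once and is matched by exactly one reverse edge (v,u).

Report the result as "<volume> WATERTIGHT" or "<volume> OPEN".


Per-triangle v0·(v1×v2)/6:
  t1: +5.3923
  t2: +0.4781
  t3: +1.8147
  t4: -0.6648
  t5: +4.0050
  t6: +4.6712
  t7: +3.1238
  t8: +1.2637
  t9: +4.5375
  t10: +4.0060
  t11: +2.0127
  t12: +4.7375
  t13: +8.1012
  t14: +1.6838
  t15: -0.3785
  t16: +1.4023
  t17: +1.1067
  t18: +13.5212
Σ = +60.8143 → |volume| = 60.81

Directed edges: 54 total, each appears once with its reverse present → watertight.

60.81 WATERTIGHT


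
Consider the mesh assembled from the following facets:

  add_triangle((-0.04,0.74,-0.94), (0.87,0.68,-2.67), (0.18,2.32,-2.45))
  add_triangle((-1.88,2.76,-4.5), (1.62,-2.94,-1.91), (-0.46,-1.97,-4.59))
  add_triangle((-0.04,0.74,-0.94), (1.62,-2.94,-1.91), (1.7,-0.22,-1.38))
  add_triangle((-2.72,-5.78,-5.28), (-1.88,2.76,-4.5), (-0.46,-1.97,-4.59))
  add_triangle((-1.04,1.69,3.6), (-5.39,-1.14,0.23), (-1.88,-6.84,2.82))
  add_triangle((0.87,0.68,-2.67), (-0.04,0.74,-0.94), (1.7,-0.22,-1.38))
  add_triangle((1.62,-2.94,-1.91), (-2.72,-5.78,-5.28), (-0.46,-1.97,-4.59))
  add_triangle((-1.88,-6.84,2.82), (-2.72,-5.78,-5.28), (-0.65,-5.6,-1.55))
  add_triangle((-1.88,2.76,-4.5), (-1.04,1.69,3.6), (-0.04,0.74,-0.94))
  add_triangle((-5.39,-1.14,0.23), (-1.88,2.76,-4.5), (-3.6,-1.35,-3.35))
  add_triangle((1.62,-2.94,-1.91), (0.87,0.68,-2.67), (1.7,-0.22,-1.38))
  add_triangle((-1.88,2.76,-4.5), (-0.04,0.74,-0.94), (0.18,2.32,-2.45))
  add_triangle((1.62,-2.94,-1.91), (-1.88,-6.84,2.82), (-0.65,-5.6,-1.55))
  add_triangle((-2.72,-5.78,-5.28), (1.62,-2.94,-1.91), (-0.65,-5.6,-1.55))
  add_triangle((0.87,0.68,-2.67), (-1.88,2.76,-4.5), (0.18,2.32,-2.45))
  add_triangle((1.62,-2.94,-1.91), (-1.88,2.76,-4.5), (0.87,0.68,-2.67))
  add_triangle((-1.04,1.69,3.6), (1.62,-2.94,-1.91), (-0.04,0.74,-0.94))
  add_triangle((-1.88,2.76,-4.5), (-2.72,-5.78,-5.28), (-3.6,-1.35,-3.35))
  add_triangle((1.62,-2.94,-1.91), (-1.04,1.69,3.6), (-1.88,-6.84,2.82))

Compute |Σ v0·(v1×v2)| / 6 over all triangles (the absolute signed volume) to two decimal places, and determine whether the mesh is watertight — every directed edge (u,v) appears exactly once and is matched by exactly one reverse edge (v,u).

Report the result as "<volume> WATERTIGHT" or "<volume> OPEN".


120.11 OPEN

Per-triangle v0·(v1×v2)/6:
  t1: -0.1236
  t2: +4.1831
  t3: -0.8762
  t4: +11.7041
  t5: +25.2787
  t6: +0.1905
  t7: +8.4228
  t8: +12.7445
  t9: +1.3430
  t10: +12.3602
  t11: +1.6528
  t12: -0.0687
  t13: +7.5163
  t14: +8.8331
  t15: +2.0815
  t16: +4.3858
  t17: +0.3751
  t18: +13.5705
  t19: +6.5386
Σ = +120.1122 → |volume| = 120.11

Directed edges: 57 total; 7 unmatched, e.g. (-1.04,1.69,3.6)→(-5.39,-1.14,0.23) → open.


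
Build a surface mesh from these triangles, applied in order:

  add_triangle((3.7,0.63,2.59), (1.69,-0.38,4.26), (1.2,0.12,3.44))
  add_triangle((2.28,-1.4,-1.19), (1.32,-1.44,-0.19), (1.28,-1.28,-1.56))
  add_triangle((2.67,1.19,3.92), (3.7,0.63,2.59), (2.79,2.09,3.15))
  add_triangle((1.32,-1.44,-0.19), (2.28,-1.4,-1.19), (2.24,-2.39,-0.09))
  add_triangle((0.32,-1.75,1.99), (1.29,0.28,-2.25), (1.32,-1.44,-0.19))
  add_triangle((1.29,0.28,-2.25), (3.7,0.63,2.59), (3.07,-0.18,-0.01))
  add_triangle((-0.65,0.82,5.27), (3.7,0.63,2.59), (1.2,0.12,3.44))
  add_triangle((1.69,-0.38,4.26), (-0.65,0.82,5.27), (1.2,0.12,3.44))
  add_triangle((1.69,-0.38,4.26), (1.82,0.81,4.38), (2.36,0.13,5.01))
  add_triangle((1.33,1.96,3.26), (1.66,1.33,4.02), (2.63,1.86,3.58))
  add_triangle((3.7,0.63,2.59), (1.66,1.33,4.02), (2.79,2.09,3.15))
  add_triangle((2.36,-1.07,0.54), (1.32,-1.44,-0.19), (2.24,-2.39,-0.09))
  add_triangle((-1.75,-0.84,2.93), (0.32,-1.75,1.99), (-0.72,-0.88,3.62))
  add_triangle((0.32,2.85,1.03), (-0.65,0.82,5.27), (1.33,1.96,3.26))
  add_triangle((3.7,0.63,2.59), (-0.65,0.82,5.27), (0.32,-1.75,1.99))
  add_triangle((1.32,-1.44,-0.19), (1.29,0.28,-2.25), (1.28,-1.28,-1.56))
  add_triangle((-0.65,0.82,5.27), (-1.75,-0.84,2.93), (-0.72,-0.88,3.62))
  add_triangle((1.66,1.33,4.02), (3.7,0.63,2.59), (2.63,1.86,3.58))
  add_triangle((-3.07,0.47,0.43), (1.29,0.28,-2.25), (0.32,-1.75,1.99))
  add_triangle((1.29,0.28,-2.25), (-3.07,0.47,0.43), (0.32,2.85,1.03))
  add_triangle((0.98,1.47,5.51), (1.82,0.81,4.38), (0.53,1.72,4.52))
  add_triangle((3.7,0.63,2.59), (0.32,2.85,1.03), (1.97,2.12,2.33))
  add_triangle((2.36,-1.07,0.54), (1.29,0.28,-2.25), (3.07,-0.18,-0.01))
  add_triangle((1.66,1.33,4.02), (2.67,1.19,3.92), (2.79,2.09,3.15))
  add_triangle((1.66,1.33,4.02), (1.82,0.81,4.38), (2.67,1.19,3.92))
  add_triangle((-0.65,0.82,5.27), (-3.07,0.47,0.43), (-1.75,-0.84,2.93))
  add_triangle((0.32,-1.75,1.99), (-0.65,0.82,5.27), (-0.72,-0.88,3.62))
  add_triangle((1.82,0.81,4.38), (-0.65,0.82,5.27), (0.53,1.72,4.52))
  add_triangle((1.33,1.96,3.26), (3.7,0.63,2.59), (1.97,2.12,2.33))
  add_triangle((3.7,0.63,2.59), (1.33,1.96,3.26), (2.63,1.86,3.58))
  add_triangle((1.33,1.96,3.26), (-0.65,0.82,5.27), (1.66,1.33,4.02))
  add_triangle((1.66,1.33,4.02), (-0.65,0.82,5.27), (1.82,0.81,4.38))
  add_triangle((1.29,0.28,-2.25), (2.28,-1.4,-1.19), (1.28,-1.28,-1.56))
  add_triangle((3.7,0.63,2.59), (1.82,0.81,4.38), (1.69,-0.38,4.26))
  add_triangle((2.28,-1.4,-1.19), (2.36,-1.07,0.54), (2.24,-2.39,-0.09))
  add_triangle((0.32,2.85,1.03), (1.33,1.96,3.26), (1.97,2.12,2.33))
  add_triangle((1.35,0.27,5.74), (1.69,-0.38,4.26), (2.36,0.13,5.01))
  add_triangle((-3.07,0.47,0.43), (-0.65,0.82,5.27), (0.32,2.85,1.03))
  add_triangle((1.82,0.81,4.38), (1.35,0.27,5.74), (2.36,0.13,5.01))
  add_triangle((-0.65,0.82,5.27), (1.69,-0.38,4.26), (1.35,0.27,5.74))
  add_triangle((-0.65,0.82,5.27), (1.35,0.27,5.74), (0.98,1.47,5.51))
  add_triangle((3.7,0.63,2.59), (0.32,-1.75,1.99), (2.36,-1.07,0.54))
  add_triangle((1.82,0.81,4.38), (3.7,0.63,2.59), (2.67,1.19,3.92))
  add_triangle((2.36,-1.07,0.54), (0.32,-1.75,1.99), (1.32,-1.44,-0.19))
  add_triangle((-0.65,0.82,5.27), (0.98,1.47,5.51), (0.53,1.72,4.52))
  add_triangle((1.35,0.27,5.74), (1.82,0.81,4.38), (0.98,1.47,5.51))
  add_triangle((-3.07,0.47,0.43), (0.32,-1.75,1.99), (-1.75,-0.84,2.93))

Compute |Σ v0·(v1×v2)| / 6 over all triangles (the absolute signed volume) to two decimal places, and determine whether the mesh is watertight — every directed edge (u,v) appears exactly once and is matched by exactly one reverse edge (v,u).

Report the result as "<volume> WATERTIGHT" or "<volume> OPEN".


51.84 OPEN

Per-triangle v0·(v1×v2)/6:
  t1: -0.9106
  t2: +0.3070
  t3: +1.4997
  t4: +0.0658
  t5: -0.1196
  t6: +1.4467
  t7: -1.7899
  t8: -0.6798
  t9: -0.2838
  t10: +0.6875
  t11: -2.0731
  t12: -0.0666
  t13: +0.9469
  t14: +3.5216
  t15: +7.3841
  t16: -0.4578
  t17: +1.4490
  t18: +1.3657
  t19: +1.3039
  t20: +3.3320
  t21: +0.4013
  t22: +0.7524
  t23: +0.9709
  t24: +0.8447
  t25: +0.4494
  t26: +3.9256
  t27: +1.2116
  t28: -1.9850
  t29: +1.5464
  t30: -0.1692
  t31: +1.6790
  t32: +1.2172
  t33: +0.6594
  t34: +2.2279
  t35: +0.8385
  t36: +1.2747
  t37: +0.5866
  t38: +7.2858
  t39: +0.7626
  t40: +0.6725
  t41: +2.0158
  t42: +2.8403
  t43: +0.7760
  t44: +0.9451
  t45: +0.8968
  t46: +1.0975
  t47: +1.1833
Σ = +51.8360 → |volume| = 51.84

Directed edges: 141 total; 9 unmatched, e.g. (1.29,0.28,-2.25)→(3.7,0.63,2.59) → open.


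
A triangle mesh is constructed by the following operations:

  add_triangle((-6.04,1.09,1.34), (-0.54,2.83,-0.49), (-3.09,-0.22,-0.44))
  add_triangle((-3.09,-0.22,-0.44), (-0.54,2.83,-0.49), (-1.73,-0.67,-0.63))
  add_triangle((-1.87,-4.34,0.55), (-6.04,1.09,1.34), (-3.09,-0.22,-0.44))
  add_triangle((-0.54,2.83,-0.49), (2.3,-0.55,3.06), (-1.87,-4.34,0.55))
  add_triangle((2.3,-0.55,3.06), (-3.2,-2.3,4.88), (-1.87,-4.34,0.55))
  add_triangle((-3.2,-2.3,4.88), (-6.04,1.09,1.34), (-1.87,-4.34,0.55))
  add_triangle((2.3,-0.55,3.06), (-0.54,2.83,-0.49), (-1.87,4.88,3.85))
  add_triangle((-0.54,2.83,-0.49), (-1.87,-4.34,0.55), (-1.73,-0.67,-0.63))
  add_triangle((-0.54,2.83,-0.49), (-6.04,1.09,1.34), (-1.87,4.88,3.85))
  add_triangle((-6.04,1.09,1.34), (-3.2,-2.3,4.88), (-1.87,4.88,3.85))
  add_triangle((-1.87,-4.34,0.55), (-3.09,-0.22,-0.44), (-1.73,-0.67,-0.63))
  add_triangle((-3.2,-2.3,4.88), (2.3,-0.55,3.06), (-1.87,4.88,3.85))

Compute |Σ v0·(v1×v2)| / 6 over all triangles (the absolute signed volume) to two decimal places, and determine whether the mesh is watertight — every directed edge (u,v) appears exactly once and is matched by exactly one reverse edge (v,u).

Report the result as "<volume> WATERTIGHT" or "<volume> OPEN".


Per-triangle v0·(v1×v2)/6:
  t1: +3.5734
  t2: +0.6831
  t3: +5.4055
  t4: -3.5644
  t5: +13.1983
  t6: +19.2439
  t7: +6.1737
  t8: -0.7729
  t9: +12.2378
  t10: +29.0194
  t11: +1.0611
  t12: +22.9738
Σ = +109.2327 → |volume| = 109.23

Directed edges: 36 total, each appears once with its reverse present → watertight.

109.23 WATERTIGHT


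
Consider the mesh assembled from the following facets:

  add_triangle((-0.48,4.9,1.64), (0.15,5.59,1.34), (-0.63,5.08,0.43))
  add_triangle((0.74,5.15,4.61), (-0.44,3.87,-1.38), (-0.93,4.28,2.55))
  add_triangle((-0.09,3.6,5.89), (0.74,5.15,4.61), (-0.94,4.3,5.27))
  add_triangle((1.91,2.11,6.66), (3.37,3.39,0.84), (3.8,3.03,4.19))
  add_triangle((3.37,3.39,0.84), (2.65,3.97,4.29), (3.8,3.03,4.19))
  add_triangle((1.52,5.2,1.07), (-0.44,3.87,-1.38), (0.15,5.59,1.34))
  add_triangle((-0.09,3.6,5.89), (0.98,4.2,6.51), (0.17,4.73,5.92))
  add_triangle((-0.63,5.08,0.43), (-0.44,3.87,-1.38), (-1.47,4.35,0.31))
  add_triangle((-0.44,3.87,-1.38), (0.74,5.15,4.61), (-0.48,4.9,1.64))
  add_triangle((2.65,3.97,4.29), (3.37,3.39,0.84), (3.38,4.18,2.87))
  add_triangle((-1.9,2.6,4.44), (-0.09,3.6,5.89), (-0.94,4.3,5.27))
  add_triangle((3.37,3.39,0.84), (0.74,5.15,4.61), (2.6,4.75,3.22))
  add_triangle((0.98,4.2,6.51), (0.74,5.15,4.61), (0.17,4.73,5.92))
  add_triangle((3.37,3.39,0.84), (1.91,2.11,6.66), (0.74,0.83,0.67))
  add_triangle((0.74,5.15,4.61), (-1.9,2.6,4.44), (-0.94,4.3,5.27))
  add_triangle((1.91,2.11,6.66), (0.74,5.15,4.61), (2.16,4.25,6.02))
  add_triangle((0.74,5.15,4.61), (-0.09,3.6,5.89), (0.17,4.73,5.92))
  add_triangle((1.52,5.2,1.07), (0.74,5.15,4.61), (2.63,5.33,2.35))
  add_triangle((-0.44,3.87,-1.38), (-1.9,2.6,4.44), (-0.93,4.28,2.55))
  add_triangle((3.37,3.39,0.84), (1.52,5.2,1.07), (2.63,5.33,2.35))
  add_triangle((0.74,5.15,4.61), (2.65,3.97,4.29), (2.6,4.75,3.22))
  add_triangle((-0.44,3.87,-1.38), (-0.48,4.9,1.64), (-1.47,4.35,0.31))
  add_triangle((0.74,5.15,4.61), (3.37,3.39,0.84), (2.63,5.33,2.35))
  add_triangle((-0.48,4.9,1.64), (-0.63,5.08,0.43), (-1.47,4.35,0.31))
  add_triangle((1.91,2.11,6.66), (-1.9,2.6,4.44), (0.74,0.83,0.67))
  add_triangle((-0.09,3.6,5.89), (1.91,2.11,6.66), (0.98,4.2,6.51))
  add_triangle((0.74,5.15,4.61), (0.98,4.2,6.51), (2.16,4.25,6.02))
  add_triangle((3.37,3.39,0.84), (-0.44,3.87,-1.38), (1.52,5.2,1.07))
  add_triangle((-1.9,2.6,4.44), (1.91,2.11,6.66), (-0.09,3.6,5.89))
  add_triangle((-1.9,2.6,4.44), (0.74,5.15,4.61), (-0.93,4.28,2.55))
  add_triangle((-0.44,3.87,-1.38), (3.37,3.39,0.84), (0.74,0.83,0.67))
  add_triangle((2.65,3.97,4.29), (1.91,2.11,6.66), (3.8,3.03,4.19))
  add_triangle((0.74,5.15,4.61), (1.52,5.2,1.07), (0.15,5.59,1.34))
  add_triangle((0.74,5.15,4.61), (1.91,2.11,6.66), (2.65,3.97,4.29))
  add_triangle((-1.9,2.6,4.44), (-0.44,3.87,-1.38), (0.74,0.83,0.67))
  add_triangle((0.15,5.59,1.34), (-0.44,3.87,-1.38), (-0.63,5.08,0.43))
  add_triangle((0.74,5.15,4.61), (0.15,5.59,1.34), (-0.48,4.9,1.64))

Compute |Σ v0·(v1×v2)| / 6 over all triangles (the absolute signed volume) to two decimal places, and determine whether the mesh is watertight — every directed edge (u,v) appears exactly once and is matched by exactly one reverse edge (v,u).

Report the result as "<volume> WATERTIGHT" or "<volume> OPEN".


Per-triangle v0·(v1×v2)/6:
  t1: +0.7811
  t2: +5.3286
  t3: +2.8262
  t4: -3.0964
  t5: +3.9912
  t6: +3.0574
  t7: +1.1215
  t8: +1.3473
  t9: -2.5754
  t10: +0.1047
  t11: +2.0365
  t12: +1.0583
  t13: +1.7480
  t14: -0.2459
  t15: -0.0521
  t16: -3.2892
  t17: -0.2881
  t18: +4.1298
  t19: +2.6833
  t20: +2.4517
  t21: +3.0537
  t22: -2.2237
  t23: +2.4797
  t24: +0.9590
  t25: -2.9016
  t26: +2.5142
  t27: +2.9415
  t28: +4.2933
  t29: +3.7510
  t30: +5.3019
  t31: -1.2372
  t32: +4.8472
  t33: +4.4403
  t34: +7.5010
  t35: -3.8880
  t36: +1.2484
  t37: +2.1840
Σ = +58.3833 → |volume| = 58.38

Directed edges: 111 total; 7 unmatched, e.g. (3.37,3.39,0.84)→(3.38,4.18,2.87) → open.

58.38 OPEN


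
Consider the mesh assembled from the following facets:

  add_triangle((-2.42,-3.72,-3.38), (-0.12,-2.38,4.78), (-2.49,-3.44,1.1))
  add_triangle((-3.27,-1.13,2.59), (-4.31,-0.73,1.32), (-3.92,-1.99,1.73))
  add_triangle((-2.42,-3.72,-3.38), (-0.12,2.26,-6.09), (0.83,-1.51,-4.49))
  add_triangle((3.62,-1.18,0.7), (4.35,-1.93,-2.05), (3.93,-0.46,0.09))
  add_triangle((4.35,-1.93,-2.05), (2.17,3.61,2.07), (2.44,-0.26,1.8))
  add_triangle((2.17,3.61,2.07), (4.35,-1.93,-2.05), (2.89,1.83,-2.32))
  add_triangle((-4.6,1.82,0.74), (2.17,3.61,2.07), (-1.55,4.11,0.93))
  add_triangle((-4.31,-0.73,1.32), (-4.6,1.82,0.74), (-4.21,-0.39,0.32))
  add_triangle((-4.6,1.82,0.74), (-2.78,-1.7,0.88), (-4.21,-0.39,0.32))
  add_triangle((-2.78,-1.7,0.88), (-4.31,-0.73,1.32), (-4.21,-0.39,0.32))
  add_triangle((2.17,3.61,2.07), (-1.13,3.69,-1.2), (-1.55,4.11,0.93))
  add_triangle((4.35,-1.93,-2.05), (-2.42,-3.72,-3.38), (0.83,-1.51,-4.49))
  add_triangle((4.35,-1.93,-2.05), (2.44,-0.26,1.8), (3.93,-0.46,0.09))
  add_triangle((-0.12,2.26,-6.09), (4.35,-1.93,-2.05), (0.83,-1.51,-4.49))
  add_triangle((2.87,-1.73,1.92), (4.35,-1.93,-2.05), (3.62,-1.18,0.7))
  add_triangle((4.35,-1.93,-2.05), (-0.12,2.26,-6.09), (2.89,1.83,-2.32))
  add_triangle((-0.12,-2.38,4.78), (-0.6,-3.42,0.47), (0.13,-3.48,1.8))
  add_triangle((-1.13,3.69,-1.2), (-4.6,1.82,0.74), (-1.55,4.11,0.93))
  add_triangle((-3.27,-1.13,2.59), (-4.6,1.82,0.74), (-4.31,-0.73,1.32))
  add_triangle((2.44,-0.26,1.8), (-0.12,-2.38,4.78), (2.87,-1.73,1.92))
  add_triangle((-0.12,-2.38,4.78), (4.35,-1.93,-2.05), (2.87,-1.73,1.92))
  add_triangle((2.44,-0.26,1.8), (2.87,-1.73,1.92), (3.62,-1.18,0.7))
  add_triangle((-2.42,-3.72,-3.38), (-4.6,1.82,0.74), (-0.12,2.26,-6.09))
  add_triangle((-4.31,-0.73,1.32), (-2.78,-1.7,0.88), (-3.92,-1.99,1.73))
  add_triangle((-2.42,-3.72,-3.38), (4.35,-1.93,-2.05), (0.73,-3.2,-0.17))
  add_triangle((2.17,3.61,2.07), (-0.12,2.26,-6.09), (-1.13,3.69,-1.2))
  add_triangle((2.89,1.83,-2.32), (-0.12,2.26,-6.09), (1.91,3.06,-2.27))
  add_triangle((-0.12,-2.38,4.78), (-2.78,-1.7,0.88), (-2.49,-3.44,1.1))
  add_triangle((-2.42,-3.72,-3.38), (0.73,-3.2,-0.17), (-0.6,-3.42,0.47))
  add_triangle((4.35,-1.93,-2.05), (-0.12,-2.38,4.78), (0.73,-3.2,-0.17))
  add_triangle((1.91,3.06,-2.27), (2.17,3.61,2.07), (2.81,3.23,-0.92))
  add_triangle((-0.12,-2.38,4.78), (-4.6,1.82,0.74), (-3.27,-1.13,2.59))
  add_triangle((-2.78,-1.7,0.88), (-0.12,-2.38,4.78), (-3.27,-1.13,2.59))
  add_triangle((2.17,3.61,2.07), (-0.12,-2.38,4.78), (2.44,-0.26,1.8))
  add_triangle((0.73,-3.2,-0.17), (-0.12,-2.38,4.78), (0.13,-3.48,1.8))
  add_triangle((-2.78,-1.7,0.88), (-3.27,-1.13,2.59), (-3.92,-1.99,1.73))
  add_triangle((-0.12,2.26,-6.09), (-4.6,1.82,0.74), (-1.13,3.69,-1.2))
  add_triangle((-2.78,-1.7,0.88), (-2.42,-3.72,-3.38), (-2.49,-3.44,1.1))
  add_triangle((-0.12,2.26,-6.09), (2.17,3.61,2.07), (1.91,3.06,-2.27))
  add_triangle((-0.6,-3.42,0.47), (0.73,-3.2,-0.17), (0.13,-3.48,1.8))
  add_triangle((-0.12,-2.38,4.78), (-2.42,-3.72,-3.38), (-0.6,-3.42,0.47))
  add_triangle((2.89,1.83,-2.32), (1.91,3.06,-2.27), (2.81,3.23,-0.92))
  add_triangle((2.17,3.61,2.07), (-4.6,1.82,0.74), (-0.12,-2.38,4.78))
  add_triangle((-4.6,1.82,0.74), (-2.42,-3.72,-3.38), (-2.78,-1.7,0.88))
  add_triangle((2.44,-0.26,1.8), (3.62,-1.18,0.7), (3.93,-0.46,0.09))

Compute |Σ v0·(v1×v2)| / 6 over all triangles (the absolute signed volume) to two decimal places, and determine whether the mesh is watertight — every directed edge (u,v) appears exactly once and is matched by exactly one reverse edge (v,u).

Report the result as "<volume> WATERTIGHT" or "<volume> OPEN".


252.06 OPEN

Per-triangle v0·(v1×v2)/6:
  t1: +4.8272
  t2: +1.2940
  t3: +12.2244
  t4: +1.6392
  t5: +7.9353
  t6: +10.1543
  t7: +4.1533
  t8: +1.6546
  t9: -1.4490
  t10: +0.8493
  t11: +5.1472
  t12: +10.5034
  t13: -1.5871
  t14: +11.6457
  t15: +1.8075
  t16: +12.3361
  t17: +1.6554
  t18: +5.3966
  t19: +2.6890
  t20: +3.0116
  t21: +4.2093
  t22: +1.0775
  t23: +28.3021
  t24: +0.4402
  t25: +10.0308
  t26: +11.9287
  t27: +4.6853
  t28: +3.8794
  t29: +3.4786
  t30: +9.5423
  t31: +1.9851
  t32: +5.0053
  t33: +3.5725
  t34: +8.0617
  t35: +1.0354
  t36: +0.0962
  t37: +12.8453
  t38: +4.0068
  t39: +3.8940
  t40: +1.2303
  t41: +3.8259
  t42: +1.7054
  t43: +20.8117
  t44: +9.6432
  t45: +0.8743
Σ = +252.0555 → |volume| = 252.06

Directed edges: 135 total; 3 unmatched, e.g. (2.89,1.83,-2.32)→(2.17,3.61,2.07) → open.


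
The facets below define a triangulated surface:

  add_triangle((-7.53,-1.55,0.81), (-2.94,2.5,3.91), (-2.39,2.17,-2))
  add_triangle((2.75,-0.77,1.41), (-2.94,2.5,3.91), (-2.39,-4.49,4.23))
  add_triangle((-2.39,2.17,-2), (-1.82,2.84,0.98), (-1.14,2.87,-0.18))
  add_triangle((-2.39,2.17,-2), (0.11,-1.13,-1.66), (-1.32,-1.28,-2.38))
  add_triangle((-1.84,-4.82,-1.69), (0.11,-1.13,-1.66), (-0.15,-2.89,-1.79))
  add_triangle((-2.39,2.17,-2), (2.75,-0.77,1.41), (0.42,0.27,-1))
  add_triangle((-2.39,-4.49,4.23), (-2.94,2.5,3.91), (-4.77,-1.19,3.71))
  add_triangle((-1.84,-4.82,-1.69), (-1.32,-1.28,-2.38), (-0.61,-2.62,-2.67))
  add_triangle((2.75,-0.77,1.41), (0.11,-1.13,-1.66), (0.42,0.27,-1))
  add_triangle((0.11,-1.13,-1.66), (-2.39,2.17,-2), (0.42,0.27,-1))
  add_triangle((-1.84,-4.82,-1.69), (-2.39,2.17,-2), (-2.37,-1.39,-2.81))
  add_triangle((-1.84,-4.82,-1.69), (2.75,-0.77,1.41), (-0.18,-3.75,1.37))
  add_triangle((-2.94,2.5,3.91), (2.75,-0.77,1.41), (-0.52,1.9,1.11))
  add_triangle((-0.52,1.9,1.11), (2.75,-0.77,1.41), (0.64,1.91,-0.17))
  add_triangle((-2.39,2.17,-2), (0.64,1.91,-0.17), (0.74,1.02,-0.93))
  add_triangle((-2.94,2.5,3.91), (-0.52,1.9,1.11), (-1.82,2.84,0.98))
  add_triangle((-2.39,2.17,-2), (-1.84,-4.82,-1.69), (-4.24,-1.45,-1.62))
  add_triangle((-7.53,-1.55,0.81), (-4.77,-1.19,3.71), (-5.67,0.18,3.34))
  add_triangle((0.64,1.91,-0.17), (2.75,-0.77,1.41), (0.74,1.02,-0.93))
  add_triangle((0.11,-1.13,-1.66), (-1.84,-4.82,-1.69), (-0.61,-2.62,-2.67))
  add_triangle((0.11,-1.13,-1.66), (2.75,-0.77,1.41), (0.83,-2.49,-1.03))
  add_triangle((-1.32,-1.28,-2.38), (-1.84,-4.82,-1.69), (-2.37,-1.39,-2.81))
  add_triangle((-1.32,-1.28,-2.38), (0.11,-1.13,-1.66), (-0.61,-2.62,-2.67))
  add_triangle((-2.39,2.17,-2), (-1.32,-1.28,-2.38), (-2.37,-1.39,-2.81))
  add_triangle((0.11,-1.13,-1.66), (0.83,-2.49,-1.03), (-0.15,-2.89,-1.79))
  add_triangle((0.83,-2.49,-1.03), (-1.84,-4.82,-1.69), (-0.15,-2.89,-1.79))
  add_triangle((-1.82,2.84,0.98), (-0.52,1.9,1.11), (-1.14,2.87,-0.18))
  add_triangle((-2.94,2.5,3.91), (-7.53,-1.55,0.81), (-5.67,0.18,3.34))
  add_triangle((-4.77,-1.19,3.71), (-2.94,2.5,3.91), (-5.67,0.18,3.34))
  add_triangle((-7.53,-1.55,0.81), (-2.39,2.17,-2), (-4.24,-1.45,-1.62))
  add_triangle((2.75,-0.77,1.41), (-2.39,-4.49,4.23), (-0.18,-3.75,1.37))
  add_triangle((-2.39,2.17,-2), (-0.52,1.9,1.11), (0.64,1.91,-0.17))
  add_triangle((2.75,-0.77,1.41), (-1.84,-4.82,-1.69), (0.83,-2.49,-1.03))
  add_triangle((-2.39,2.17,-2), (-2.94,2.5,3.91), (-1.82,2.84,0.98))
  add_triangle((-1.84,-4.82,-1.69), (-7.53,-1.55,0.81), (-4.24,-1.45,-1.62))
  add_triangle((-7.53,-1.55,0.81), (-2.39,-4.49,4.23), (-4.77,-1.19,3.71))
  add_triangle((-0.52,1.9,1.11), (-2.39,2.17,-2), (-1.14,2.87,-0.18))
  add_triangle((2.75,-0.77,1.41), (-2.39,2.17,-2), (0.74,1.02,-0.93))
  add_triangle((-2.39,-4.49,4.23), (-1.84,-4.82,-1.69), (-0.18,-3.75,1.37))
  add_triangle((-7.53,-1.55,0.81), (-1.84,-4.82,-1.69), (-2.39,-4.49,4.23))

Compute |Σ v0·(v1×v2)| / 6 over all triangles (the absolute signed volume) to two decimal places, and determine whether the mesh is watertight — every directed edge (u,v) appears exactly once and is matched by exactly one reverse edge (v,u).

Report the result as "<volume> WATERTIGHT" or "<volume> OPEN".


Per-triangle v0·(v1×v2)/6:
  t1: +20.8017
  t2: +17.0029
  t3: +1.4634
  t4: +1.2064
  t5: +0.6300
  t6: +0.6984
  t7: +11.1203
  t8: +1.7750
  t9: +0.9172
  t10: +1.0091
  t11: +1.9255
  t12: +4.8762
  t13: +3.2982
  t14: +1.7187
  t15: +1.0618
  t16: +1.2940
  t17: +5.3022
  t18: +6.1179
  t19: +0.9736
  t20: +0.3656
  t21: +1.0427
  t22: +1.3024
  t23: +0.4021
  t24: +0.9832
  t25: +0.4852
  t26: +0.9908
  t27: +0.5368
  t28: +4.5634
  t29: +4.8084
  t30: +8.5708
  t31: +6.0447
  t32: +1.9345
  t33: +2.7868
  t34: +3.1822
  t35: +10.2040
  t36: +15.0028
  t37: -0.6892
  t38: -0.4650
  t39: +7.2936
  t40: +31.6168
Σ = +184.1550 → |volume| = 184.16

Directed edges: 120 total, each appears once with its reverse present → watertight.

184.16 WATERTIGHT


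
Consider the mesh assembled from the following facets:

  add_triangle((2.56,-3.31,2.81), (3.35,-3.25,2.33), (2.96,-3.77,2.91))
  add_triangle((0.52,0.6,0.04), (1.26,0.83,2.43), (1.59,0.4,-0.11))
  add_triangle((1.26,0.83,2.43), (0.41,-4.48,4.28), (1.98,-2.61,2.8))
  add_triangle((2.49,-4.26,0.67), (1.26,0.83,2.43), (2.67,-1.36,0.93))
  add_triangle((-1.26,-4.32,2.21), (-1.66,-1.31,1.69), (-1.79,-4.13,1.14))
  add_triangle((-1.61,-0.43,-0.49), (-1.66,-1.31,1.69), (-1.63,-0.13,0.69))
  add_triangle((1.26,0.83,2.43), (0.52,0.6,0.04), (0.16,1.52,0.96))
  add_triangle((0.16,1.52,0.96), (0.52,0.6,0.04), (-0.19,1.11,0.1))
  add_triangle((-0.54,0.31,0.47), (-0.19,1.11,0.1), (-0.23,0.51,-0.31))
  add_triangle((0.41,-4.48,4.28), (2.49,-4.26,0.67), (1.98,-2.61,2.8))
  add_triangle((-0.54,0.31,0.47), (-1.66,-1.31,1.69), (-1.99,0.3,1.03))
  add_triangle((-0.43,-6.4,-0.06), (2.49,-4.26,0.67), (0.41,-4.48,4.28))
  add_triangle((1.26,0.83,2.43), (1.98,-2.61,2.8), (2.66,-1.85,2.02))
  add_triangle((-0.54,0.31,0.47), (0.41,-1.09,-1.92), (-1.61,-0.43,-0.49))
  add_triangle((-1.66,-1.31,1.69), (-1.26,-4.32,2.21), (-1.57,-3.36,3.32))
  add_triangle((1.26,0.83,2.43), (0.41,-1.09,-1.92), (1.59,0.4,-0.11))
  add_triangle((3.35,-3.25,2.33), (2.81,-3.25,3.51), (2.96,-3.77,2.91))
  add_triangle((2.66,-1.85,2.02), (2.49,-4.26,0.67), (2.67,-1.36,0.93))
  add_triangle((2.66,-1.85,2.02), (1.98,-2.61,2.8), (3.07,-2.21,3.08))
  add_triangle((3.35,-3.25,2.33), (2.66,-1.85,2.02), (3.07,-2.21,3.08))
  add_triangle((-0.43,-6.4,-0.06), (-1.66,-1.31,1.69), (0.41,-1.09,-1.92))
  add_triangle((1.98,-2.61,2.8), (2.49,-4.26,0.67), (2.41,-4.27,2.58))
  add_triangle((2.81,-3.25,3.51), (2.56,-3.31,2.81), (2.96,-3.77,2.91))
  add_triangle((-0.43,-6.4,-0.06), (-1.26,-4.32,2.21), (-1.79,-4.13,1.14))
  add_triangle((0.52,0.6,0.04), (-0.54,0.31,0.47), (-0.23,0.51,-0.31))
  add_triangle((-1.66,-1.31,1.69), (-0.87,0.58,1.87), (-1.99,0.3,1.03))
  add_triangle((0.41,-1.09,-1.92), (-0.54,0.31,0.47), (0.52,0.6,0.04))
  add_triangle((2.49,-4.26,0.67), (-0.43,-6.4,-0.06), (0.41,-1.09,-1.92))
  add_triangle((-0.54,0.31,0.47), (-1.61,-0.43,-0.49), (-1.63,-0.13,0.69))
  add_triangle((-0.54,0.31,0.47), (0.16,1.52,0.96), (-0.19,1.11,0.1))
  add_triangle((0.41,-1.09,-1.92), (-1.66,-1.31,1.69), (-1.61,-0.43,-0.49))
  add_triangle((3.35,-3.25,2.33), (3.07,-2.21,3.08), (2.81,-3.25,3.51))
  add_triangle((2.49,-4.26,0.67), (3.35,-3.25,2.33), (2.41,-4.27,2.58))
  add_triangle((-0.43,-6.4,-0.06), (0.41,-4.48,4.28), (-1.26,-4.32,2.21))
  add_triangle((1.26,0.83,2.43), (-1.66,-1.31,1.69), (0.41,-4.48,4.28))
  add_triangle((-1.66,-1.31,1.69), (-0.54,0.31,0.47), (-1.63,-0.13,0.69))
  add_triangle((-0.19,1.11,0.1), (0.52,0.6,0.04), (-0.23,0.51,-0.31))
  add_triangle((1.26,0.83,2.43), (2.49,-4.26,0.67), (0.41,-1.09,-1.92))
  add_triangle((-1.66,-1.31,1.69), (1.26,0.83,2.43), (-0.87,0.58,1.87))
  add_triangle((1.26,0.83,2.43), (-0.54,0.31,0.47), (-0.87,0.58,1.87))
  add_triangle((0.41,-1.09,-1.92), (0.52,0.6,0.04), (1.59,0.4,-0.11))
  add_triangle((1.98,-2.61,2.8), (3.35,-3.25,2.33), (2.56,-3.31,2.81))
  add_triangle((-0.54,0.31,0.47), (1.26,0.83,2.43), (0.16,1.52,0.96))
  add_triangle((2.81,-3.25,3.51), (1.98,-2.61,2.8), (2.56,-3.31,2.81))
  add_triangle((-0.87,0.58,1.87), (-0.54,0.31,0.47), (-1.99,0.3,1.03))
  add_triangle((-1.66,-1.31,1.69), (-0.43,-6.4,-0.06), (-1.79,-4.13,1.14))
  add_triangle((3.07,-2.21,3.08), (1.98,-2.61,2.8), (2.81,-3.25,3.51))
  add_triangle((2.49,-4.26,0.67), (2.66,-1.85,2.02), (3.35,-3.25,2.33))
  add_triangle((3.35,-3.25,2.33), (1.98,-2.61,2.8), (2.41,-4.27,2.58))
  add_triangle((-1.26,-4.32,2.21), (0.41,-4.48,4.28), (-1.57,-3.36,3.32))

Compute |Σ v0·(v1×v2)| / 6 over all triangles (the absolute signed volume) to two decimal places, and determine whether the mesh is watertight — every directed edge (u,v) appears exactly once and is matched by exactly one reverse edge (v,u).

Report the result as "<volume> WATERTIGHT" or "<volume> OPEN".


Per-triangle v0·(v1×v2)/6:
  t1: -0.1236
  t2: +0.3026
  t3: +3.8842
  t4: -2.5216
  t5: +1.3249
  t6: +0.4557
  t7: +0.3213
  t8: +0.0959
  t9: +0.0437
  t10: +4.9006
  t11: -0.1616
  t12: +12.2603
  t13: +1.7859
  t14: +0.0450
  t15: +1.0400
  t16: +0.5387
  t17: +0.5313
  t18: +1.4992
  t19: -0.3662
  t20: +0.3125
  t21: +2.3248
  t22: -0.7614
  t23: +0.0658
  t24: +2.4116
  t25: -0.0580
  t26: +0.8583
  t27: +0.0885
  t28: +6.0214
  t29: +0.0926
  t30: +0.1085
  t31: +1.1821
  t32: +0.9437
  t33: +2.0761
  t34: +6.1775
  t35: +4.7206
  t36: +0.1719
  t37: +0.0414
  t38: +2.1785
  t39: +1.3458
  t40: +0.1300
  t41: +0.2112
  t42: -0.2604
  t43: +0.3579
  t44: +0.1115
  t45: +0.0793
  t46: -0.7699
  t47: +0.0921
  t48: +0.2582
  t49: +1.1871
  t50: +2.8235
Σ = +60.3791 → |volume| = 60.38

Directed edges: 150 total; 6 unmatched, e.g. (1.26,0.83,2.43)→(2.67,-1.36,0.93) → open.

60.38 OPEN


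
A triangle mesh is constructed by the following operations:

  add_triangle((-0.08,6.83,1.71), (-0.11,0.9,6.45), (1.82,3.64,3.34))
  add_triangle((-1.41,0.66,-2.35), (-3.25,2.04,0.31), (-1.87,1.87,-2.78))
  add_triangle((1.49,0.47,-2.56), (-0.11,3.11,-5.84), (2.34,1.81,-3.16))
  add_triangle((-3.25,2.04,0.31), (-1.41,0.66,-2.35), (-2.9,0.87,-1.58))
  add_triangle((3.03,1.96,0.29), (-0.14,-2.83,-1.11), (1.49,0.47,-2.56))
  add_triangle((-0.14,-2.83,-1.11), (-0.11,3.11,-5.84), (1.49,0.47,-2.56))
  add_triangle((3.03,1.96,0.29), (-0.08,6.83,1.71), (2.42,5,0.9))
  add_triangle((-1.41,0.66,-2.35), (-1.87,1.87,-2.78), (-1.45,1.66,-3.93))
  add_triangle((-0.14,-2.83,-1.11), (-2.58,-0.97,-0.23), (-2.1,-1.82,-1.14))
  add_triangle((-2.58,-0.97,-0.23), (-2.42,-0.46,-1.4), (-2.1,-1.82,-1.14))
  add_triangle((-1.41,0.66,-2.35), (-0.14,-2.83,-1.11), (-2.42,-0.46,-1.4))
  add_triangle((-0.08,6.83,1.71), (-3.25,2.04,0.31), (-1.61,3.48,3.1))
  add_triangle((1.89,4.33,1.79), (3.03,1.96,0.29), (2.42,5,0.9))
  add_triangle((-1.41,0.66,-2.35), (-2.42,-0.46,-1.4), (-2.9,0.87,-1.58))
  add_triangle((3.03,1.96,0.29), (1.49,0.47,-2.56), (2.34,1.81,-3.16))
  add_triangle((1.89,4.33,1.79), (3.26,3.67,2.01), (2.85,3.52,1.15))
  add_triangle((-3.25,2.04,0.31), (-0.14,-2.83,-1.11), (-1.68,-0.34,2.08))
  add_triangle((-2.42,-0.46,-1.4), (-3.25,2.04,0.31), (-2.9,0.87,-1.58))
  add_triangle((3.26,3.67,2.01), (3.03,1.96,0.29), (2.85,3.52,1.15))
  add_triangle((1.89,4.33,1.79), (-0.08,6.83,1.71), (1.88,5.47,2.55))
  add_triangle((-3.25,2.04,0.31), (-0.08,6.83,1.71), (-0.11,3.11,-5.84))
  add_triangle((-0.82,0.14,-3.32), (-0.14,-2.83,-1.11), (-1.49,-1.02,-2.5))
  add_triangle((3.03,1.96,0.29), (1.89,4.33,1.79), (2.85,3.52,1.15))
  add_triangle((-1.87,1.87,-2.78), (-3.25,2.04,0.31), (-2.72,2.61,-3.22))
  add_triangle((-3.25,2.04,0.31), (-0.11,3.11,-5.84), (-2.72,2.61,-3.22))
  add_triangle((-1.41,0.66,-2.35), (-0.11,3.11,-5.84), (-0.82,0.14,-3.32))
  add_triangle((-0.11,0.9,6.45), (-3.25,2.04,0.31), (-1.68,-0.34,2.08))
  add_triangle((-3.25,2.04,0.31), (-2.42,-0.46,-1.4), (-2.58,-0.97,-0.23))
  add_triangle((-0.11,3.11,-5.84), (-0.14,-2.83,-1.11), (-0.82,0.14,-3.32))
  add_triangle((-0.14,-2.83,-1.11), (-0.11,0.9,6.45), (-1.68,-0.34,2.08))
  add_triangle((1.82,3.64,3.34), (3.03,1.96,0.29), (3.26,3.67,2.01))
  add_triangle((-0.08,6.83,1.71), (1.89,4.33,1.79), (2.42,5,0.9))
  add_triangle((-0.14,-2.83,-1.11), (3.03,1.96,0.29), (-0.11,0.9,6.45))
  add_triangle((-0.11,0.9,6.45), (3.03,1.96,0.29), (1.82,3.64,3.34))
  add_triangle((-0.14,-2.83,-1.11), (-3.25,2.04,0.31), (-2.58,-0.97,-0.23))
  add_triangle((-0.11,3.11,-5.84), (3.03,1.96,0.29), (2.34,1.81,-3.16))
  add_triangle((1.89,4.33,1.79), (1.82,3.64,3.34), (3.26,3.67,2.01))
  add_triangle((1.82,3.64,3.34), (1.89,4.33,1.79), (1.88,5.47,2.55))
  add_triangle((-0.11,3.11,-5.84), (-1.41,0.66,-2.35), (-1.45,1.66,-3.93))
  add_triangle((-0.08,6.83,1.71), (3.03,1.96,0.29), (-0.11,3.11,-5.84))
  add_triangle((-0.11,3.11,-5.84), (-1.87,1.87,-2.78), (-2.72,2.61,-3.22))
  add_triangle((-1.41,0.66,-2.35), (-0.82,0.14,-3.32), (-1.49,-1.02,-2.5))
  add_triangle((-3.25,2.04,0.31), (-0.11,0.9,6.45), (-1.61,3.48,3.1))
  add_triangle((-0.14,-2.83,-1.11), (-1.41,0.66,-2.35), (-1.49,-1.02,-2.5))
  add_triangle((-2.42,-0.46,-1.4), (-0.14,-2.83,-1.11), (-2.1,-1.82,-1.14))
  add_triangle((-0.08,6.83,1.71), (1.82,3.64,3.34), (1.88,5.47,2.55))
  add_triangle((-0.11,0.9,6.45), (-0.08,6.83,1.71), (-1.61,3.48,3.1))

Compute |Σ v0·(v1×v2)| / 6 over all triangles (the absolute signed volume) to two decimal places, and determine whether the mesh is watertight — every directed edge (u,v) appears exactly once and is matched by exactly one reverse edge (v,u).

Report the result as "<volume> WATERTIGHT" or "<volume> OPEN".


Per-triangle v0·(v1×v2)/6:
  t1: +13.4731
  t2: +1.2976
  t3: +2.2767
  t4: +1.0526
  t5: +3.4654
  t6: +5.2256
  t7: -0.6564
  t8: +0.4314
  t9: +0.6516
  t10: +0.7090
  t11: +2.1200
  t12: +8.5433
  t13: +1.7421
  t14: +0.9161
  t15: +1.2483
  t16: +0.8323
  t17: +3.8827
  t18: +1.1508
  t19: +0.7459
  t20: +1.0457
  t21: +24.2894
  t22: +1.4725
  t23: +0.0143
  t24: +0.1343
  t25: +2.8707
  t26: +1.7281
  t27: +5.7283
  t28: +1.7771
  t29: +2.3336
  t30: +4.6216
  t31: +0.3842
  t32: +2.7689
  t33: +8.3998
  t34: +6.4821
  t35: -0.8232
  t36: +4.5639
  t37: +2.1138
  t38: +0.7204
  t39: +0.2167
  t40: +23.0185
  t41: +0.5755
  t42: +0.7874
  t43: +7.2873
  t44: -0.3425
  t45: +0.6744
  t46: +2.8716
  t47: +10.8669
Σ = +165.6895 → |volume| = 165.69

Directed edges: 141 total; 3 unmatched, e.g. (-1.87,1.87,-2.78)→(-1.45,1.66,-3.93) → open.

165.69 OPEN
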